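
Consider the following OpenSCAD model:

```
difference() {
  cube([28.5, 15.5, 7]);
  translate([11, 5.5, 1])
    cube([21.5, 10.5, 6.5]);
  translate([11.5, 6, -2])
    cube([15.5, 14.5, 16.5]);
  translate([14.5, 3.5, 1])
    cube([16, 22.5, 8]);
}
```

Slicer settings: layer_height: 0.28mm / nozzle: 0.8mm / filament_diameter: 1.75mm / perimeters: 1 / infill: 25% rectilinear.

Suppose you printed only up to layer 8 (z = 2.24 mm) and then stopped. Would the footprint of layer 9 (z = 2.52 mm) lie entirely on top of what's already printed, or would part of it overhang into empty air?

entirely on top

Compare the two slices. At z = 2.24: the cube is present — its section is the full 28.5×15.5 rectangle (area 441.75 mm²); the cube at (11, 5.5) is present — its section is the full 21.5×10.5 rectangle (area 225.75 mm²); the cube at (11.5, 6) (footprint 15.5×14.5) is included at this height (area 224.75 mm²); the cube at (14.5, 3.5) (footprint 16×22.5) is included at this height (area 360.00 mm²); After the difference (first − rest): starting from the 28.5×15.5 cube (441.75 mm²), the 21.5×10.5 cube at (11, 5.5) partially overlaps it — only the 175.00 mm² overlap (of its 225.75 mm²) is removed, clipping the outline; the 15.5×14.5 cube at (11.5, 6) misses the remaining region (no effect); the 16×22.5 cube at (14.5, 3.5) partially overlaps it — only the 28.00 mm² overlap (of its 360.00 mm²) is removed, clipping the outline — area = 238.75 mm². At z = 2.52: the cube is present — its section is the full 28.5×15.5 rectangle (area 441.75 mm²); the 21.5×10.5 cube at (11, 5.5) contributes its full rectangle (area 225.75 mm²); the cube at (11.5, 6) (footprint 15.5×14.5) is included at this height (area 224.75 mm²); the 16×22.5 cube at (14.5, 3.5) contributes its full rectangle (area 360.00 mm²); After the difference (first − rest): starting from the 28.5×15.5 cube (441.75 mm²), the 21.5×10.5 cube at (11, 5.5) partially overlaps it — only the 175.00 mm² overlap (of its 225.75 mm²) is removed, clipping the outline; the 15.5×14.5 cube at (11.5, 6) misses the remaining region (no effect); the 16×22.5 cube at (14.5, 3.5) partially overlaps it — only the 28.00 mm² overlap (of its 360.00 mm²) is removed, clipping the outline — area = 238.75 mm². Checking containment: the cross-section at z = 2.52 is a subset of the cross-section at z = 2.24.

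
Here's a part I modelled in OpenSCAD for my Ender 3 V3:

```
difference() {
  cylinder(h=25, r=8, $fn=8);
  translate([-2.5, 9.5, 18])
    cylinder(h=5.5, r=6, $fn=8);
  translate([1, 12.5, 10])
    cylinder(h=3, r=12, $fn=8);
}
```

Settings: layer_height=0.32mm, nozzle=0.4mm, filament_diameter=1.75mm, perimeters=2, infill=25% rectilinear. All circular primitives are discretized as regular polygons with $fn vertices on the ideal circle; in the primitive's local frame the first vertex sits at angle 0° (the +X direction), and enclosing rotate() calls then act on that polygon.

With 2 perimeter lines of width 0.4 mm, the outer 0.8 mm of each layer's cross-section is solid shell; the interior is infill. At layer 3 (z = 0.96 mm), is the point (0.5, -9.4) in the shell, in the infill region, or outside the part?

At z = 0.96 mm: the r=8 cylinder gives a regular 8-gon of circumradius 8 (constant along its height); the cylinder at (-2.5, 9.5) does not reach this height (z outside [18, 23.5]); the cylinder at (1, 12.5) is absent (z outside [10, 13]); After the difference (first − rest): none of the subtracted shapes is present at this height, so the r=8 cylinder is unchanged — 1 connected region. Overall, the cross-section is a single solid region. The nearest boundary edge runs (-0.00, -8.00)→(5.66, -5.66); distance from the point to it = 1.49 mm. The point is not inside any of the regions above, so it lies outside the cross-section (1.49 mm from the nearest boundary).

outside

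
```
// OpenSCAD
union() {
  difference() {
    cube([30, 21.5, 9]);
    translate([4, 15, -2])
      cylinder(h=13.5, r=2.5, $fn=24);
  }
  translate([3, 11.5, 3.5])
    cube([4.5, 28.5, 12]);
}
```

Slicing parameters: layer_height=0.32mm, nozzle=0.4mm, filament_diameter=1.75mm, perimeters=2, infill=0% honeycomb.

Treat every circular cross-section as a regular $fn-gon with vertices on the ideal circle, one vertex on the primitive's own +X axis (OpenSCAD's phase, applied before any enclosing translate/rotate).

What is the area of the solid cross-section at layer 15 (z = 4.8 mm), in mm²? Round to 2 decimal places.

723.38 mm²

At z = 4.8 mm: the cube (footprint 30×21.5) is included at this height (area 645.00 mm²); the r=2.5 cylinder at (4, 15) gives a regular 24-gon of circumradius 2.5 (constant along its height) (area = (24/2)·2.500²·sin(360°/24) = 19.41 mm²); Taking the first minus the rest: starting from the 30×21.5 cube (645.00 mm²), the r=2.5 cylinder at (4, 15) lies wholly inside it (removes its full 19.41 mm² and its 15.66 mm outline becomes a hole wall) — area = 625.59 mm²; the cube at (3, 11.5) is present — its section is the full 4.5×28.5 rectangle (area 128.25 mm²); Taking the union: the regions partially overlap — summed areas 753.84 mm² minus the doubly-counted overlap 30.46 mm² gives 723.38 mm² — area = 723.38 mm². Overall, the cross-section is one region with 1 hole. Net area = 723.38 mm².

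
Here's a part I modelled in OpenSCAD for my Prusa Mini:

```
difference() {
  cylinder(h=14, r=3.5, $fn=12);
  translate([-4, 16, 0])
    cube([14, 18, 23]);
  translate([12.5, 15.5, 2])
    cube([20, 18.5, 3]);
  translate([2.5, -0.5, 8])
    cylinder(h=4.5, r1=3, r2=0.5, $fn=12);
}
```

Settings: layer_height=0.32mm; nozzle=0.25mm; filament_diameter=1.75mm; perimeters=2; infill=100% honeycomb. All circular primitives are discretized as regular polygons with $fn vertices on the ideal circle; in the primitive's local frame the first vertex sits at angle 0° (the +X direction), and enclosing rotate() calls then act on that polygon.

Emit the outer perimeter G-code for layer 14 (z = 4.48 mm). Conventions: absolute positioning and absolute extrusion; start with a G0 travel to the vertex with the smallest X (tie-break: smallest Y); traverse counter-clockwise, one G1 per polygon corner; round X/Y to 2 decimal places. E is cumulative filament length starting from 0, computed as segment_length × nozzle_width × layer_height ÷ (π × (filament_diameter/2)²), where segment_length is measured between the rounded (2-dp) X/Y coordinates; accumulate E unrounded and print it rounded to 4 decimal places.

G0 X-3.50 Y0.00 Z4.48
G1 X-3.03 Y-1.75 E0.0603
G1 X-1.75 Y-3.03 E0.1205
G1 X0.00 Y-3.50 E0.1807
G1 X1.75 Y-3.03 E0.2410
G1 X3.03 Y-1.75 E0.3012
G1 X3.50 Y0.00 E0.3615
G1 X3.03 Y1.75 E0.4218
G1 X1.75 Y3.03 E0.4820
G1 X0.00 Y3.50 E0.5422
G1 X-1.75 Y3.03 E0.6025
G1 X-3.03 Y1.75 E0.6627
G1 X-3.50 Y0.00 E0.7230

At z = 4.48 mm: the r=3.5 cylinder gives a regular 12-gon of circumradius 3.5 (constant along its height); the cube at (-4, 16) is present — its section is the full 14×18 rectangle; the cube at (12.5, 15.5) (footprint 20×18.5) is included at this height; the cone at (2.5, -0.5) does not reach this height (z outside [8, 12.5]); Subtracting the remaining from the first: starting from the r=3.5 cylinder, the 14×18 cube at (-4, 16) misses the remaining region (no effect); the 20×18.5 cube at (12.5, 15.5) misses the remaining region (no effect) — 1 connected region. The outline is a single polygon with 12 vertices. Extrusion per mm of travel: 0.25 × 0.32 / (π × 0.875²) = 0.033260. Accumulating E over each segment gives final E = 0.7230.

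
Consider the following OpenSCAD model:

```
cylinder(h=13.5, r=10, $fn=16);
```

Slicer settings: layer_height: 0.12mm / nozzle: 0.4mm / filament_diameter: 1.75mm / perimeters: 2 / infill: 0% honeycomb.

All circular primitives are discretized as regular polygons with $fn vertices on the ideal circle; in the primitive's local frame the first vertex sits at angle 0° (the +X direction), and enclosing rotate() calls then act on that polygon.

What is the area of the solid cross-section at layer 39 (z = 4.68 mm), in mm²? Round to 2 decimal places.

306.15 mm²

At z = 4.68 mm: the cylinder: section is a regular 16-gon, circumradius r=10 (area = (16/2)·10.000²·sin(360°/16) = 306.15 mm²). Overall, the cross-section is a single solid region. Net area = 306.15 mm².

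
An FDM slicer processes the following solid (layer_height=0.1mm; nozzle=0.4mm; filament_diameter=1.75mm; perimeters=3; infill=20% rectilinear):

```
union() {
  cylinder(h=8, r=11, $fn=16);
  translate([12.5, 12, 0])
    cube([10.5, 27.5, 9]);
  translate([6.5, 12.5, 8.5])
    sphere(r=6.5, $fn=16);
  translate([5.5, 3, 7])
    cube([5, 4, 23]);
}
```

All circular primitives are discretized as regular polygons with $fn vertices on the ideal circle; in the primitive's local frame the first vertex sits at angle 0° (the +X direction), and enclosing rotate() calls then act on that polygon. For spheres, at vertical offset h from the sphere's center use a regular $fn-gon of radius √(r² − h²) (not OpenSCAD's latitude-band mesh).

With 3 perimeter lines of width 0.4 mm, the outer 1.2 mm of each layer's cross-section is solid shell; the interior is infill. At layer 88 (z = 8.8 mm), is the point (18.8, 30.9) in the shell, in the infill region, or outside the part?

infill

At z = 8.8 mm: the cylinder does not reach this height (z outside [0, 8]); the 10.5×27.5 cube at (12.5, 12) contributes its full rectangle; the r=6.5 sphere at (6.5, 12.5) slices to a regular 16-gon of circumradius 6.493 (√(r²−h²) with h=0.3 from center); the cube at (5.5, 3) (footprint 5×4) is included at this height; Combining (union): the regions partially overlap (shared area 3.77 mm²), so overlapping operands fuse into one piece — 1 connected region. Overall, the cross-section is a single solid region. The nearest boundary edge runs (23.00, 39.50)→(23.00, 12.00); distance from the point to it = 4.20 mm. The point is inside the cross-section and 4.20 mm from the nearest boundary — more than the 1.2 mm shell width (3 × 0.4), so it's in the infill interior.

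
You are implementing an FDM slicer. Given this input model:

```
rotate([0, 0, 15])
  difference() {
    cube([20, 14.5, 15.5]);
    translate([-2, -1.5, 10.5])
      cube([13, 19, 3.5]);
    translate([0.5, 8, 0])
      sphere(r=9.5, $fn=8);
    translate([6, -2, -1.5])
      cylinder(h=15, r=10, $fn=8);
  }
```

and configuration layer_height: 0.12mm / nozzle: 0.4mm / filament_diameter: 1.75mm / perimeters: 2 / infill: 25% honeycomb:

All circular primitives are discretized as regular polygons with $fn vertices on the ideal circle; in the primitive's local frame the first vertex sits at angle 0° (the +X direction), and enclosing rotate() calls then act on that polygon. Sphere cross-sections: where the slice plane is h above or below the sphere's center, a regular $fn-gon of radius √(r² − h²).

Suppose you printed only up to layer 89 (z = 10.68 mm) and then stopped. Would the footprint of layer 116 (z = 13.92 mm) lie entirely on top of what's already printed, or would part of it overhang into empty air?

Compare the two slices. At z = 10.68: the 20×14.5 cube contributes its full rectangle (area 290.00 mm²); the cube at (-2, -1.5) (footprint 13×19) is included at this height (area 247.00 mm²); the sphere at (0.5, 8) is absent (|z−center|=10.680 > r=9.5); the r=10 cylinder at (6, -2) gives a regular 8-gon of circumradius 10 (constant along its height) (area = (8/2)·10.000²·sin(360°/8) = 282.84 mm²); Subtracting the remaining from the first: starting from the 20×14.5 cube (290.00 mm²), the 13×19 cube at (-2, -1.5) partially overlaps it — only the 159.50 mm² overlap (of its 247.00 mm²) is removed, clipping the outline; the r=10 cylinder at (6, -2) partially overlaps it — only the 16.72 mm² overlap (of its 282.84 mm²) is removed, clipping the outline — area = 113.78 mm²; (rotated 15° about Z; rotation is an isometry so areas/perimeters/island counts are preserved). At z = 13.92: the 20×14.5 cube contributes its full rectangle (area 290.00 mm²); the 13×19 cube at (-2, -1.5) contributes its full rectangle (area 247.00 mm²); the sphere at (0.5, 8) is not intersected at this z (|z−center|=13.920 > r=9.5); the cylinder at (6, -2) does not reach this height (z outside [-1.5, 13.5]); Taking the first minus the rest: starting from the 20×14.5 cube (290.00 mm²), the 13×19 cube at (-2, -1.5) partially overlaps it — only the 159.50 mm² overlap (of its 247.00 mm²) is removed, clipping the outline — area = 130.50 mm²; (rotated 15° about Z; rotation is an isometry so areas/perimeters/island counts are preserved). Checking containment: at z = 13.92 the cross-section extends beyond the z = 10.68 cross-section by about 16.72 mm².

part overhangs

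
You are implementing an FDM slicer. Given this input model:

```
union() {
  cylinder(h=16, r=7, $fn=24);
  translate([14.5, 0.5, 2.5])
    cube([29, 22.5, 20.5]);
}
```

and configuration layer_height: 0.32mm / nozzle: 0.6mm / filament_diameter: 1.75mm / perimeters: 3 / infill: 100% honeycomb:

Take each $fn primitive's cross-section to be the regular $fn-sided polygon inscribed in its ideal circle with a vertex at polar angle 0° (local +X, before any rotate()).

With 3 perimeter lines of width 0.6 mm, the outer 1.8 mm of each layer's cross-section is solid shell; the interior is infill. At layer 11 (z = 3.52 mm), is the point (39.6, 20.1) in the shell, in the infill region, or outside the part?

At z = 3.52 mm: the cylinder: section is a regular 24-gon, circumradius r=7; the cube at (14.5, 0.5) (footprint 29×22.5) is included at this height; Combining (union): the 2 present regions are separate (no shared area or edge), so areas and boundary lengths simply add and each stays a separate island — 2 connected regions. Overall, the cross-section has 2 separate islands. The nearest boundary edge runs (14.50, 23.00)→(43.50, 23.00); distance from the point to it = 2.90 mm. (Shell/infill is judged within the island containing the point — the largest one.) The point is inside the cross-section and 2.90 mm from the nearest boundary — more than the 1.8 mm shell width (3 × 0.6), so it's in the infill interior.

infill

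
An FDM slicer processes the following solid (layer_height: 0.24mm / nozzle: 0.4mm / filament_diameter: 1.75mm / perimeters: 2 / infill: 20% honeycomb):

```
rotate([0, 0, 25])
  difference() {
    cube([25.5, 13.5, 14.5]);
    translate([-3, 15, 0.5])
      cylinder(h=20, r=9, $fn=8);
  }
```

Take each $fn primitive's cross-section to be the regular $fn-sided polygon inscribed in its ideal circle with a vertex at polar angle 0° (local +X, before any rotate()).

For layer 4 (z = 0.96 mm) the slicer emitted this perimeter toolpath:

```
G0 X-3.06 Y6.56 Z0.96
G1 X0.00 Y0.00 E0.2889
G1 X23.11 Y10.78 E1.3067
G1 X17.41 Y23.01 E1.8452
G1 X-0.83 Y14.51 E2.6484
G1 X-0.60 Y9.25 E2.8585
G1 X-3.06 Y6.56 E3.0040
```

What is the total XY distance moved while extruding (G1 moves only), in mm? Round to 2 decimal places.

Sum the Euclidean lengths of each G1 segment: total = 75.27 mm.

75.27 mm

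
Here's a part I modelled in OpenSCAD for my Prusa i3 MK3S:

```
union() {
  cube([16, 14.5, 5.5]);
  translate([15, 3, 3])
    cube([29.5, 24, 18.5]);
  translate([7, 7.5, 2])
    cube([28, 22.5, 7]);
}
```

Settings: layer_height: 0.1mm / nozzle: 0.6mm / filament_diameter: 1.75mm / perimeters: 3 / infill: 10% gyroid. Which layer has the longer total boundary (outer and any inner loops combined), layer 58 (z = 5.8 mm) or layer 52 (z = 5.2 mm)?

layer 52 (z = 5.2 mm)

Layer 58 (z = 5.8): the cube does not reach this height (z outside [0, 5.5]); the cube at (15, 3) (footprint 29.5×24) is included at this height (perimeter 107.00 mm); the cube at (7, 7.5) is present — its section is the full 28×22.5 rectangle (perimeter 101.00 mm); Taking the union: the regions partially overlap (shared area 390.00 mm²), so the edge portions inside another operand are dropped and the merged outline is re-measured after clipping — boundary = 129.00 mm. So its perimeter = 129.00 mm. Layer 52 (z = 5.2): the cube (footprint 16×14.5) is included at this height (perimeter 61.00 mm); the cube at (15, 3) is present — its section is the full 29.5×24 rectangle (perimeter 107.00 mm); the cube at (7, 7.5) is present — its section is the full 28×22.5 rectangle (perimeter 101.00 mm); Combining (union): the regions partially overlap (shared area 457.50 mm²), so the edge portions inside another operand are dropped and the merged outline is re-measured after clipping — boundary = 149.00 mm. So its perimeter = 149.00 mm. Layer 52 is larger (149.00 vs 129.00 mm).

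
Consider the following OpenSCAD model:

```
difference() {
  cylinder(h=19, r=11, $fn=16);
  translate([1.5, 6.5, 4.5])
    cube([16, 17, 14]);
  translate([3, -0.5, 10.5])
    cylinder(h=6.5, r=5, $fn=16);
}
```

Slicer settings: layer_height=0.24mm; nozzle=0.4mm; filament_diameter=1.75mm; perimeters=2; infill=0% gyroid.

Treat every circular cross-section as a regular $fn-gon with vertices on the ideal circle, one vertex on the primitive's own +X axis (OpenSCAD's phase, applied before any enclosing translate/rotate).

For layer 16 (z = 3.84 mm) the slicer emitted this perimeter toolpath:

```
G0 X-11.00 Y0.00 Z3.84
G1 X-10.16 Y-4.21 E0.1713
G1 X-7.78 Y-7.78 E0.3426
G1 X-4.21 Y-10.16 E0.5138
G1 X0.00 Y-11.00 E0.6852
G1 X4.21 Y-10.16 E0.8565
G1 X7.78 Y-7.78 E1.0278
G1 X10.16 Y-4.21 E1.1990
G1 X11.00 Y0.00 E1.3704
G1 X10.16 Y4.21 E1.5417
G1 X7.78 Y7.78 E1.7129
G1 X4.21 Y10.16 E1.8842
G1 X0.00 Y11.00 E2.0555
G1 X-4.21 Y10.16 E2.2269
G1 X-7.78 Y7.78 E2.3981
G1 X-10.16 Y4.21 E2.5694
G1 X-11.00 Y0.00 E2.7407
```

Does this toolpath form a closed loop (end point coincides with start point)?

Start point (G0): (-11.00, 0.00). End point (last G1): the path returns to the start — closed.

yes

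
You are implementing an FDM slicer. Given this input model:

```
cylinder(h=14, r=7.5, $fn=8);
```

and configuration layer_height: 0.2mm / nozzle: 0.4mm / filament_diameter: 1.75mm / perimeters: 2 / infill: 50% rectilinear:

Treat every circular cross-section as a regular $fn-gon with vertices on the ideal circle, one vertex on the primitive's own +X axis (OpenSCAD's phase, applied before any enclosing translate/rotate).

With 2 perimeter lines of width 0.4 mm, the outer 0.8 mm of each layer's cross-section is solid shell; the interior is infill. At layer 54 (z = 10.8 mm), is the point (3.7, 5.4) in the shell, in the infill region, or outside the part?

shell

At z = 10.8 mm: the cylinder: section is a regular 8-gon, circumradius r=7.5. Overall, the cross-section is a single solid region. The nearest boundary edge runs (5.30, 5.30)→(0.00, 7.50); distance from the point to it = 0.52 mm. The point is inside the cross-section, 0.52 mm from the nearest boundary — within the 0.8 mm shell band (2 × 0.4).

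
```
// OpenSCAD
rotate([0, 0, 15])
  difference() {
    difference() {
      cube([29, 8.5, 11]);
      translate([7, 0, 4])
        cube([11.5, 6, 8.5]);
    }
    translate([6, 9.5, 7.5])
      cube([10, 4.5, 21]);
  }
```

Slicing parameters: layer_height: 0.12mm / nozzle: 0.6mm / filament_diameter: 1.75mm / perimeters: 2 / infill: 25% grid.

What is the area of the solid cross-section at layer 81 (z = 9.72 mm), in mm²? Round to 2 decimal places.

At z = 9.72 mm: the cube is present — its section is the full 29×8.5 rectangle (area 246.50 mm²); the 11.5×6 cube at (7, 0) contributes its full rectangle (area 69.00 mm²); After the difference (first − rest): starting from the 29×8.5 cube (246.50 mm²), the 11.5×6 cube at (7, 0) lies inside it touching the edge (removes its full 69.00 mm²) — area = 177.50 mm²; the cube at (6, 9.5) (footprint 10×4.5) is included at this height (area 45.00 mm²); Subtracting the remaining from the first: starting from the result so far (177.50 mm²), the 10×4.5 cube at (6, 9.5) misses the remaining region (no effect) — area = 177.50 mm²; (rotated 15° about Z; rotation is an isometry so areas/perimeters/island counts are preserved). Overall, the cross-section is a single solid region. Net area = 177.50 mm².

177.50 mm²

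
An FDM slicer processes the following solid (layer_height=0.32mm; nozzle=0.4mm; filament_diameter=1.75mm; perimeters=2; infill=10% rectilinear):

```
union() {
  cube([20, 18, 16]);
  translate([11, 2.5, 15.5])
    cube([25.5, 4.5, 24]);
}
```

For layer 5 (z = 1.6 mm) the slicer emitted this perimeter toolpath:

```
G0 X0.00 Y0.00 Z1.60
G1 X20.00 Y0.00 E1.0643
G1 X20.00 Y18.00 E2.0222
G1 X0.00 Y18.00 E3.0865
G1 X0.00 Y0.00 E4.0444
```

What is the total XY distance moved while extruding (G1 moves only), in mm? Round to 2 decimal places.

Sum the Euclidean lengths of each G1 segment: total = 76.00 mm.

76.00 mm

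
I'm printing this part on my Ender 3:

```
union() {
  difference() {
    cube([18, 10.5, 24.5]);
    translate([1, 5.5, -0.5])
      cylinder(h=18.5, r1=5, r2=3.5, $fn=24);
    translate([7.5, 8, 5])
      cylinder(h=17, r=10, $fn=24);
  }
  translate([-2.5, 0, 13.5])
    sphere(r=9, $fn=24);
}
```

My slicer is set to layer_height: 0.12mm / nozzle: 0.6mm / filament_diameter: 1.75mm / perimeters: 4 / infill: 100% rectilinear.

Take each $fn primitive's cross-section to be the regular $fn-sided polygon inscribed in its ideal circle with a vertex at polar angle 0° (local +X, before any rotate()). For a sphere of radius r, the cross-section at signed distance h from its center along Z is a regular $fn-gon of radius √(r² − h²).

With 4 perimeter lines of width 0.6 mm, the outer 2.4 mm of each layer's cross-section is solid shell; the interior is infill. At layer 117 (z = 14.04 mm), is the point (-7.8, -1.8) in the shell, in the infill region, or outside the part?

At z = 14.04 mm: the cube is present — its section is the full 18×10.5 rectangle; the cone at (1, 5.5) contributes a regular 24-gon of circumradius 3.821 (interpolated between r1=5 and r2=3.5 at t=0.786); the cylinder at (7.5, 8): section is a regular 24-gon, circumradius r=10; Subtracting the remaining from the first: starting from the 18×10.5 cube, the cone at (1, 5.5) partially overlaps it — only the 30.18 mm² overlap (of its 45.35 mm²) is removed, clipping the outline; the r=10 cylinder at (7.5, 8) partially overlaps it — only the 141.90 mm² overlap (of its 310.58 mm²) is removed, clipping the outline — 2 connected regions; the sphere at (-2.5, 0): section is a regular 24-gon, circumradius = √(r²−h²) = √(9²−0.54²) = 8.984; Taking the union: the regions partially overlap (shared area 1.08 mm²), so overlapping operands fuse into one piece — 2 connected regions. Overall, the cross-section has 2 separate islands. The nearest boundary edge runs (-10.28, -4.49)→(-11.18, -2.33); distance from the point to it = 3.32 mm. (Shell/infill is judged within the island containing the point — the largest one.) The point is inside the cross-section and 3.32 mm from the nearest boundary — more than the 2.4 mm shell width (4 × 0.6), so it's in the infill interior.

infill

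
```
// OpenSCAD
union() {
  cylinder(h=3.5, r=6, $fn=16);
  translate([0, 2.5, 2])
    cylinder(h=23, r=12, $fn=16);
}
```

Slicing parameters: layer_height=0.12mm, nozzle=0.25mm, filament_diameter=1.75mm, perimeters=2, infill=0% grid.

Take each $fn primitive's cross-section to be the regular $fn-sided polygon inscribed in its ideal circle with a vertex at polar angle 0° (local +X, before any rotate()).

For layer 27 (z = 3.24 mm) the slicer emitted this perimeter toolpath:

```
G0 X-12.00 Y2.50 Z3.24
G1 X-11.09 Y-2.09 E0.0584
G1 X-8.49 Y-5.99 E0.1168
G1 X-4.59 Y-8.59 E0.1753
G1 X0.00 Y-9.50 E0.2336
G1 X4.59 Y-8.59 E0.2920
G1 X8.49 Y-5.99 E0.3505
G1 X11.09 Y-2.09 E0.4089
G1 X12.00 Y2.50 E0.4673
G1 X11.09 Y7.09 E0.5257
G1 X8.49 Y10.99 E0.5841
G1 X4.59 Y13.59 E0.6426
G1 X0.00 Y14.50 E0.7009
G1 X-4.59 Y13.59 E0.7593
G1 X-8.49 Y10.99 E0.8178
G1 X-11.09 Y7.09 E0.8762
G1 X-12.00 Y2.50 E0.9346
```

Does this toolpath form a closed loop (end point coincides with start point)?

Start point (G0): (-12.00, 2.50). End point (last G1): the path returns to the start — closed.

yes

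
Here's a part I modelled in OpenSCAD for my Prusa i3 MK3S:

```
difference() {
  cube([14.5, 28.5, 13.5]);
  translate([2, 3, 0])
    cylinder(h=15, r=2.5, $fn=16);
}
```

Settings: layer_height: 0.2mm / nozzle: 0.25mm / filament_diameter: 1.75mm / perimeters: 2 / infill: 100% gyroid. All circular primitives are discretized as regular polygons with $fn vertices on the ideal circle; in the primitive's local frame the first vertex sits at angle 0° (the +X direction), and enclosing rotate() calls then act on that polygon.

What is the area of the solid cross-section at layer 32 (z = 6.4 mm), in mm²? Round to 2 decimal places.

At z = 6.4 mm: the cube is present — its section is the full 14.5×28.5 rectangle (area 413.25 mm²); the r=2.5 cylinder at (2, 3) contributes a regular 16-gon of circumradius 2.5 (area = (16/2)·2.500²·sin(360°/16) = 19.13 mm²); Subtracting the remaining from the first: starting from the 14.5×28.5 cube (413.25 mm²), the r=2.5 cylinder at (2, 3) partially overlaps it — only the 18.22 mm² overlap (of its 19.13 mm²) is removed, clipping the outline — area = 395.03 mm². Overall, the cross-section is a single solid region. Net area = 395.03 mm².

395.03 mm²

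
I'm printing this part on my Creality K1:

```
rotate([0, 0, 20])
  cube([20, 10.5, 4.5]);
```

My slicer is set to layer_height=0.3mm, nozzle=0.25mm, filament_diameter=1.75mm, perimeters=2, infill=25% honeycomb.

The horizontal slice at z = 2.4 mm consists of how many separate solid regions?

At z = 2.4 mm: the 20×10.5 cube contributes its full rectangle; (rotated 20° about Z; rotation is an isometry so areas/perimeters/island counts are preserved). The result has 1 disconnected region.

1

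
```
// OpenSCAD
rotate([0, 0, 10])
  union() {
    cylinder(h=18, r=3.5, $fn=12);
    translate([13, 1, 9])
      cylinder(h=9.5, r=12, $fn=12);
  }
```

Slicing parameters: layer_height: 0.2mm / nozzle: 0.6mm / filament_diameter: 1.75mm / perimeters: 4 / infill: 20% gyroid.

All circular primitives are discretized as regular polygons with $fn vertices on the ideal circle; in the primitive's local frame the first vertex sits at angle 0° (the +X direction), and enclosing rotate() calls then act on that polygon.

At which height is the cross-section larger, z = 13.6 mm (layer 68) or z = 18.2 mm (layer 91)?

Layer 68 (z = 13.6): the r=3.5 cylinder contributes a regular 12-gon of circumradius 3.5 (area = (12/2)·3.500²·sin(360°/12) = 36.75 mm²); the r=12 cylinder at (13, 1) gives a regular 12-gon of circumradius 12 (constant along its height) (area = (12/2)·12.000²·sin(360°/12) = 432.00 mm²); Combining (union): the regions partially overlap — summed areas 468.75 mm² minus the doubly-counted overlap 8.81 mm² gives 459.94 mm² — area = 459.94 mm²; (whole slice rotated 10° about Z — lengths, areas and connectivity unchanged). So its area = 459.94 mm². Layer 91 (z = 18.2): the cylinder is not intersected at this z (z outside [0, 18]); the r=12 cylinder at (13, 1) contributes a regular 12-gon of circumradius 12 (area = (12/2)·12.000²·sin(360°/12) = 432.00 mm²); Combining (union): only the r=12 cylinder at (13, 1) is present, so the union is just that shape — area = 432.00 mm²; (whole slice rotated 10° about Z — lengths, areas and connectivity unchanged). So its area = 432.00 mm². Layer 68 is larger (459.94 vs 432.00 mm²).

layer 68 (z = 13.6 mm)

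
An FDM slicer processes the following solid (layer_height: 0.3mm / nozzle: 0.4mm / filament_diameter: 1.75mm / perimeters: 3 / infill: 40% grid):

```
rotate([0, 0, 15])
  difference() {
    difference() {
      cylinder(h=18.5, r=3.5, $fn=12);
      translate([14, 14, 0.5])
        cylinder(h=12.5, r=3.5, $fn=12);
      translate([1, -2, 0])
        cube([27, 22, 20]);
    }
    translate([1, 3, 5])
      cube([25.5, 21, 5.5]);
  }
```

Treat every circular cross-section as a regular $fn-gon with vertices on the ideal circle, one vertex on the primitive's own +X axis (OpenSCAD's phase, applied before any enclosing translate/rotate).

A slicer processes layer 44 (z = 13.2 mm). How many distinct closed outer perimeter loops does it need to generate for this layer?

At z = 13.2 mm: the r=3.5 cylinder contributes a regular 12-gon of circumradius 3.5; the cylinder at (14, 14) does not reach this height (z outside [0.5, 13]); the cube at (1, -2) is present — its section is the full 27×22 rectangle; After the difference (first − rest): starting from the r=3.5 cylinder, the 27×22 cube at (1, -2) partially overlaps it — only the 10.26 mm² overlap (of its 594.00 mm²) is removed, clipping the outline — 1 connected region; the cube at (1, 3) is absent (z outside [5, 10.5]); After the difference (first − rest): none of the subtracted shapes is present at this height, so the result so far is unchanged — 1 connected region; (whole slice rotated 15° about Z — lengths, areas and connectivity unchanged). The result has 1 disconnected region.

1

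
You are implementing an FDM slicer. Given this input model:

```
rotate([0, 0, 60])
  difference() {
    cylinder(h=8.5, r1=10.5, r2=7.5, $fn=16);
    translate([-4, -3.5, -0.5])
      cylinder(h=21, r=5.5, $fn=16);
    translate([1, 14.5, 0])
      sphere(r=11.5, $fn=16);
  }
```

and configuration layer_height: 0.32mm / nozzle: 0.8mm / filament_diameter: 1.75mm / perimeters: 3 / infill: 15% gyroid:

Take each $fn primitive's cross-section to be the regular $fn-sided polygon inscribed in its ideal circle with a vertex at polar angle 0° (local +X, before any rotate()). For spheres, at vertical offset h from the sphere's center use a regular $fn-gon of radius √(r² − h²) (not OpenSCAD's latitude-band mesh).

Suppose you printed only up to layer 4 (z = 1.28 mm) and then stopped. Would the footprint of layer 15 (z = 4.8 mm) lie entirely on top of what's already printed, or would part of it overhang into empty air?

part overhangs

Compare the two slices. At z = 1.28: the cone contributes a regular 16-gon of circumradius 10.048 (interpolated between r1=10.5 and r2=7.5 at t=0.151) (area = (16/2)·10.048²·sin(360°/16) = 309.11 mm²); the r=5.5 cylinder at (-4, -3.5) gives a regular 16-gon of circumradius 5.5 (constant along its height) (area = (16/2)·5.500²·sin(360°/16) = 92.61 mm²); the sphere at (1, 14.5): section is a regular 16-gon, circumradius = √(r²−h²) = √(11.5²−1.28²) = 11.429 (area = (16/2)·11.429²·sin(360°/16) = 399.86 mm²); After the difference (first − rest): starting from the cone (309.11 mm²), the r=5.5 cylinder at (-4, -3.5) partially overlaps it — only the 88.13 mm² overlap (of its 92.61 mm²) is removed, clipping the outline; the r=11.5 sphere at (1, 14.5) partially overlaps it — only the 70.90 mm² overlap (of its 399.86 mm²) is removed, clipping the outline — area = 150.08 mm²; (whole slice rotated 60° about Z — lengths, areas and connectivity unchanged). At z = 4.8: the cone contributes a regular 16-gon of circumradius 8.806 (interpolated between r1=10.5 and r2=7.5 at t=0.565) (area = (16/2)·8.806²·sin(360°/16) = 237.40 mm²); the r=5.5 cylinder at (-4, -3.5) gives a regular 16-gon of circumradius 5.5 (constant along its height) (area = (16/2)·5.500²·sin(360°/16) = 92.61 mm²); the sphere at (1, 14.5): section is a regular 16-gon, circumradius = √(r²−h²) = √(11.5²−4.8²) = 10.450 (area = (16/2)·10.450²·sin(360°/16) = 334.34 mm²); Subtracting the remaining from the first: starting from the cone (237.40 mm²), the r=5.5 cylinder at (-4, -3.5) partially overlaps it — only the 76.13 mm² overlap (of its 92.61 mm²) is removed, clipping the outline; the r=11.5 sphere at (1, 14.5) partially overlaps it — only the 37.28 mm² overlap (of its 334.34 mm²) is removed, clipping the outline — area = 123.98 mm²; (whole slice rotated 60° about Z — lengths, areas and connectivity unchanged). Checking containment: at z = 4.8 the cross-section extends beyond the z = 1.28 cross-section by about 13.31 mm².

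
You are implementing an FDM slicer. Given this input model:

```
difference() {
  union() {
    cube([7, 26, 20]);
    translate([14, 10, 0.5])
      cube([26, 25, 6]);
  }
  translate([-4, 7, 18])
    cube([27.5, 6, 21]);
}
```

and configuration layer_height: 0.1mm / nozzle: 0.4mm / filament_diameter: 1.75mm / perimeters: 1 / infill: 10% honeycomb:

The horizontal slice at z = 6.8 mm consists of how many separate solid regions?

1

At z = 6.8 mm: the cube is present — its section is the full 7×26 rectangle; the cube at (14, 10) is not intersected at this z (z outside [0.5, 6.5]); Combining (union): only the 7×26 cube is present, so the union is just that shape — 1 connected region; the cube at (-4, 7) is not intersected at this z (z outside [18, 39]); Taking the first minus the rest: none of the subtracted shapes is present at this height, so the result so far is unchanged — 1 connected region. The result has 1 disconnected region.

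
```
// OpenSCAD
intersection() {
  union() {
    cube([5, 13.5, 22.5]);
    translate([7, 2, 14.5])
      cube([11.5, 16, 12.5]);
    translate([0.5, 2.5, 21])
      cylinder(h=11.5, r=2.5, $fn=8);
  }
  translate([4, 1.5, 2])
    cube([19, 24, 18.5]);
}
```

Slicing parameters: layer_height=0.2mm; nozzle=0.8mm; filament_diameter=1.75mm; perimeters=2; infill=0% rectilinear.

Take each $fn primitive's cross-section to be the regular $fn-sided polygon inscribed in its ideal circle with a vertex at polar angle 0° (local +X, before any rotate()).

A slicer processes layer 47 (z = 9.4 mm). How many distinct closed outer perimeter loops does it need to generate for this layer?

At z = 9.4 mm: the 5×13.5 cube contributes its full rectangle; the cube at (7, 2) is not intersected at this z (z outside [14.5, 27]); the cylinder at (0.5, 2.5) is not intersected at this z (z outside [21, 32.5]); Merging all regions: only the 5×13.5 cube is present, so the union is just that shape — 1 connected region; the cube at (4, 1.5) is present — its section is the full 19×24 rectangle; Keeping only the common overlap: the 19×24 cube at (4, 1.5) partially overlaps that combined region; clipping to the common part keeps 12.00 mm² — 1 connected region. The result has 1 disconnected region.

1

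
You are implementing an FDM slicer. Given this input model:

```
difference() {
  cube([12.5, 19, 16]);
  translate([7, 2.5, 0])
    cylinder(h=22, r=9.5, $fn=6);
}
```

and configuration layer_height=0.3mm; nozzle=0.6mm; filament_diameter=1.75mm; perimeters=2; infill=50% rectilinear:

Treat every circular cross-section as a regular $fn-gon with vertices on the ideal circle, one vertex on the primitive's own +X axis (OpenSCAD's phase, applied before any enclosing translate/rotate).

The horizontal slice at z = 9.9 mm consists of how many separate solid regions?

At z = 9.9 mm: the 12.5×19 cube contributes its full rectangle; the cylinder at (7, 2.5): section is a regular 6-gon, circumradius r=9.5; After the difference (first − rest): starting from the 12.5×19 cube, the r=9.5 cylinder at (7, 2.5) partially overlaps it — only the 129.22 mm² overlap (of its 234.48 mm²) is removed, clipping the outline — 1 connected region. The result has 1 disconnected region.

1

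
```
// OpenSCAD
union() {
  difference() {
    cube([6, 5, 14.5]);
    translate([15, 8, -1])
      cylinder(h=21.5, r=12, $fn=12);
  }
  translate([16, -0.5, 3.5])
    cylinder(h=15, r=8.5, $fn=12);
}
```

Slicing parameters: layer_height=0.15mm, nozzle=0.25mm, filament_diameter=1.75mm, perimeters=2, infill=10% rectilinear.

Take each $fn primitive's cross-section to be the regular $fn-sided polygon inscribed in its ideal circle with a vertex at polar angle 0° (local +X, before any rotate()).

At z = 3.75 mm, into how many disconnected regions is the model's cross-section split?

At z = 3.75 mm: the 6×5 cube contributes its full rectangle; the r=12 cylinder at (15, 8) contributes a regular 12-gon of circumradius 12; After the difference (first − rest): starting from the 6×5 cube, the r=12 cylinder at (15, 8) partially overlaps it — only the 6.35 mm² overlap (of its 432.00 mm²) is removed, clipping the outline — 1 connected region; the cylinder at (16, -0.5): section is a regular 12-gon, circumradius r=8.5; Combining (union): the 2 present regions are separate (no shared area or edge), so areas and boundary lengths simply add and each stays a separate island — 2 connected regions. The result has 2 disconnected regions.

2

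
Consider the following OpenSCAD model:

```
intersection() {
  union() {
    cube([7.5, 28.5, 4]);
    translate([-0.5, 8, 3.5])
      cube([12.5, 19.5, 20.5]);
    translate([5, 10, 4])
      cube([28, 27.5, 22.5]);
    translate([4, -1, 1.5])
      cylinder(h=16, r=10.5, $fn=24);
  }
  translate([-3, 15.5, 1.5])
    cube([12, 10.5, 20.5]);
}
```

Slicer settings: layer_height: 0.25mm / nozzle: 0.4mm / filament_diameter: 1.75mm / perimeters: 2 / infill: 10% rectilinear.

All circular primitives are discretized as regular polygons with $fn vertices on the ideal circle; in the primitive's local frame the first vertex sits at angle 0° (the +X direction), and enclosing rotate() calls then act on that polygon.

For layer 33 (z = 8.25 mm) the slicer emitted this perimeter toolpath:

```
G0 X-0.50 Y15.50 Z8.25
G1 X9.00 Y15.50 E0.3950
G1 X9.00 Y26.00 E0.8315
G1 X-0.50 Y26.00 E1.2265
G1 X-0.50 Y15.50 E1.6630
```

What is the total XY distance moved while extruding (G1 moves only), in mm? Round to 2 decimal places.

40.00 mm

Sum the Euclidean lengths of each G1 segment: total = 40.00 mm.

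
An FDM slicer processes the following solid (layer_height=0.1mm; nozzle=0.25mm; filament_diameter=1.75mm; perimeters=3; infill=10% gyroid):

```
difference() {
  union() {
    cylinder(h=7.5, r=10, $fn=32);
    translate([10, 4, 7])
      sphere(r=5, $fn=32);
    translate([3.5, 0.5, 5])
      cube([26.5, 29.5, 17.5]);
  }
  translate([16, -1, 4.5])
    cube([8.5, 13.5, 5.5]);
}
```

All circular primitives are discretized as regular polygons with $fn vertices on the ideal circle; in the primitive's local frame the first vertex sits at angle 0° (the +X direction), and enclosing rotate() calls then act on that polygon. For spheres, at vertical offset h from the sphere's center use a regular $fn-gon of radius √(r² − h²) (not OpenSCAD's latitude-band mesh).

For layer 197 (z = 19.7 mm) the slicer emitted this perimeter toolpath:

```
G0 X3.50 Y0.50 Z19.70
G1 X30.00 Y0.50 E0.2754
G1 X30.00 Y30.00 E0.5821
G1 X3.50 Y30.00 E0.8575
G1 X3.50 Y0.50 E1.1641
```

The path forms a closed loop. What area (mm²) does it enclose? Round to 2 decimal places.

Apply the shoelace formula to the sequence of (X, Y) vertices; enclosed area = 781.75 mm².

781.75 mm²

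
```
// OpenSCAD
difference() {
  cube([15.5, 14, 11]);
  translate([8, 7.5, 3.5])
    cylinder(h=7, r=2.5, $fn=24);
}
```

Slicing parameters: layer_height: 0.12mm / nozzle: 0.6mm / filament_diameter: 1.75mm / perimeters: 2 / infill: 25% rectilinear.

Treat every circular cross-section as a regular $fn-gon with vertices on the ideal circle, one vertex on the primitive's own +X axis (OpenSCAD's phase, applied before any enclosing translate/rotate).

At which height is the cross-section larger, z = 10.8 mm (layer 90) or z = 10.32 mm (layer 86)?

layer 90 (z = 10.8 mm)

Layer 90 (z = 10.8): the cube is present — its section is the full 15.5×14 rectangle (area 217.00 mm²); the cylinder at (8, 7.5) does not reach this height (z outside [3.5, 10.5]); After the difference (first − rest): none of the subtracted shapes is present at this height, so the 15.5×14 cube is unchanged — area = 217.00 mm². So its area = 217.00 mm². Layer 86 (z = 10.32): the cube (footprint 15.5×14) is included at this height (area 217.00 mm²); the r=2.5 cylinder at (8, 7.5) gives a regular 24-gon of circumradius 2.5 (constant along its height) (area = (24/2)·2.500²·sin(360°/24) = 19.41 mm²); Taking the first minus the rest: starting from the 15.5×14 cube (217.00 mm²), the r=2.5 cylinder at (8, 7.5) lies wholly inside it (removes its full 19.41 mm² and its 15.66 mm outline becomes a hole wall) — area = 197.59 mm². So its area = 197.59 mm². Layer 90 is larger (217.00 vs 197.59 mm²).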